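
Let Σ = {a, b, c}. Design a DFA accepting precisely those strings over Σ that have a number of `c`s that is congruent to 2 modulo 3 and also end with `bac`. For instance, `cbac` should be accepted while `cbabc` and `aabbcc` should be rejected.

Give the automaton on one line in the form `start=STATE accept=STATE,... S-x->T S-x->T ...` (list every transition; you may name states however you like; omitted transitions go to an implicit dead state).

start=s0 accept=s5 s0-a->s0 s0-b->s0 s0-c->s1 s1-a->s1 s1-b->s2 s1-c->s3 s2-a->s4 s2-b->s2 s2-c->s3 s3-a->s3 s3-b->s3 s3-c->s0 s4-a->s1 s4-b->s2 s4-c->s5 s5-a->s3 s5-b->s3 s5-c->s0

Run two small machines in parallel and take their product. One (3 states) tracks the count of `c`s modulo 3; the other (4 states) tracks how much of the suffix `bac` has currently been matched. Each combined state is a pair, one component from each; accept when both components accept. Minimizing collapses redundant product states.
6 states suffice.
        a   b   c  
>  s0   s0  s0  s1 
   s1   s1  s2  s3 
   s2   s4  s2  s3 
   s3   s3  s3  s0 
   s4   s1  s2  s5 
 * s5   s3  s3  s0 
(> = start, * = accepting)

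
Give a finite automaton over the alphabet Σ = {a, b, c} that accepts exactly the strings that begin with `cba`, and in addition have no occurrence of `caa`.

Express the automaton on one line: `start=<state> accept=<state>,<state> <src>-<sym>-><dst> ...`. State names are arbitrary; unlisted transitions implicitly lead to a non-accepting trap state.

Build one automaton per condition and run them in lockstep. The first has 5 states tracking whether the input so far still matches the prefix `cba`; the second has 4 states tracking partial matches of the forbidden pattern `caa`. A product state is a pair (one from each), accepting exactly when both do. Equivalent product states are then merged.
A 7-state machine:
        a   b   c  
>  S0   S1  S1  S2 
   S1   S1  S1  S1 
   S2   S1  S3  S1 
   S3   S4  S1  S1 
 * S4   S4  S4  S5 
 * S5   S6  S4  S5 
 * S6   S1  S4  S5 
(> = start, * = accepting)

start=S0 accept=S4,S5,S6 S0-a->S1 S0-b->S1 S0-c->S2 S1-a->S1 S1-b->S1 S1-c->S1 S2-a->S1 S2-b->S3 S2-c->S1 S3-a->S4 S3-b->S1 S3-c->S1 S4-a->S4 S4-b->S4 S4-c->S5 S5-a->S6 S5-b->S4 S5-c->S5 S6-a->S1 S6-b->S4 S6-c->S5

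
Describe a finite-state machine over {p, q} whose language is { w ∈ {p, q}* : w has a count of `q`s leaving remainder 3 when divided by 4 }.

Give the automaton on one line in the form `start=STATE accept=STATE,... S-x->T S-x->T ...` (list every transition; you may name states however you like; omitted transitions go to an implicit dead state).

Keep the running count of `q`s modulo 4: each `q` advances along the cycle s0 → s1 → s2 → s3 → s0 while other symbols loop. Accept at s3.
A 4-state machine:
        p   q  
>  s0   s0  s1 
   s1   s1  s2 
   s2   s2  s3 
 * s3   s3  s0 
(> = start, * = accepting)

start=s0 accept=s3 s0-p->s0 s0-q->s1 s1-p->s1 s1-q->s2 s2-p->s2 s2-q->s3 s3-p->s3 s3-q->s0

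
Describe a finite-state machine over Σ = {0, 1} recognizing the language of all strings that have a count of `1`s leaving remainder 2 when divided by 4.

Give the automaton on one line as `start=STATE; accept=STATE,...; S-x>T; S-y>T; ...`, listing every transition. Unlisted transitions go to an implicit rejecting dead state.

Keep the running count of `1`s modulo 4: each `1` advances along the cycle A → B → C → D → A while other symbols loop. Accept at C.
A 4-state machine:
       0  1 
>  A   A  B 
   B   B  C 
 * C   C  D 
   D   D  A 
(> = start, * = accepting)

start=A; accept=C; A-0>A; A-1>B; B-0>B; B-1>C; C-0>C; C-1>D; D-0>D; D-1>A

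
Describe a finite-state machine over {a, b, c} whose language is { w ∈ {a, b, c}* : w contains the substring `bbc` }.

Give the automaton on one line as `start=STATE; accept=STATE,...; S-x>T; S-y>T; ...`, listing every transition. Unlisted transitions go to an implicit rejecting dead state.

States q0..q2 record the length of the longest prefix of `bbc` that matches the current input suffix. Reaching q3 means `bbc` has been seen, and we stay there forever. Accept from q3.
4 states suffice.
        a   b   c  
>  q0   q0  q1  q0 
   q1   q0  q2  q0 
   q2   q0  q2  q3 
 * q3   q3  q3  q3 
(> = start, * = accepting)

start=q0; accept=q3; q0-a>q0; q0-b>q1; q0-c>q0; q1-a>q0; q1-b>q2; q1-c>q0; q2-a>q0; q2-b>q2; q2-c>q3; q3-a>q3; q3-b>q3; q3-c>q3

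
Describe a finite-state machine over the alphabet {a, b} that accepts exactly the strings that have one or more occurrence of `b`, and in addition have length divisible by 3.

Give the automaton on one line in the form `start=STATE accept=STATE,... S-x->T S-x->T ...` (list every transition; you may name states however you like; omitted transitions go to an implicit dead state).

start=s0 accept=s6,s7 s0-a->s1 s0-b->s2 s1-a->s3 s1-b->s4 s2-a->s4 s2-b->s5 s3-a->s0 s3-b->s6 s4-a->s6 s4-b->s7 s5-a->s7 s5-b->s7 s6-a->s2 s6-b->s8 s7-a->s8 s7-b->s8 s8-a->s5 s8-b->s5

Build one automaton per condition and run them in lockstep. The first has 3 states tracking the count of `b`s, saturating at 2; the second has 3 states tracking the input length modulo 3. A product state is a pair (one from each), accepting exactly when both do.
A 9-state machine:
        a   b  
>  s0   s1  s2 
   s1   s3  s4 
   s2   s4  s5 
   s3   s0  s6 
   s4   s6  s7 
   s5   s7  s7 
 * s6   s2  s8 
 * s7   s8  s8 
   s8   s5  s5 
(> = start, * = accepting)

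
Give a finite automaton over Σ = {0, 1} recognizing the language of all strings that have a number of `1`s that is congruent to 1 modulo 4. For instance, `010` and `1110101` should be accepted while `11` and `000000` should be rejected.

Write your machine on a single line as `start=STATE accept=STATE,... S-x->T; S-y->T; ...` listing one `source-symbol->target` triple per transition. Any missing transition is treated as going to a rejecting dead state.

Keep the running count of `1`s modulo 4: each `1` advances along the cycle q0 → q1 → q2 → q3 → q0 while other symbols loop. Accept at q1.
        0   1  
>  q0   q0  q1 
 * q1   q1  q2 
   q2   q2  q3 
   q3   q3  q0 
(> = start, * = accepting)

start=q0; accept=q1; q0-0->q0; q0-1->q1; q1-0->q1; q1-1->q2; q2-0->q2; q2-1->q3; q3-0->q3; q3-1->q0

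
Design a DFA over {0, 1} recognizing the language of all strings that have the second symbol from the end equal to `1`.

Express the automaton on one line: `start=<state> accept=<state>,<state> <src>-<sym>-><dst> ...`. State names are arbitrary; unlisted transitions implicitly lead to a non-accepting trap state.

start=S0 accept=S5,S6 S0-0->S1 S0-1->S2 S1-0->S3 S1-1->S4 S2-0->S5 S2-1->S6 S3-0->S3 S3-1->S4 S4-0->S5 S4-1->S6 S5-0->S3 S5-1->S4 S6-0->S5 S6-1->S6

Because acceptance depends on a position counted from the end, the machine has to buffer the most recent 2 symbols. Make each state the string of the last up-to-2 symbols read; on input `x` shift the window left and append `x`. Accept when the buffered window has length 2 and begins with `1`.
        0   1  
>  S0   S1  S2 
   S1   S3  S4 
   S2   S5  S6 
   S3   S3  S4 
   S4   S5  S6 
 * S5   S3  S4 
 * S6   S5  S6 
(> = start, * = accepting)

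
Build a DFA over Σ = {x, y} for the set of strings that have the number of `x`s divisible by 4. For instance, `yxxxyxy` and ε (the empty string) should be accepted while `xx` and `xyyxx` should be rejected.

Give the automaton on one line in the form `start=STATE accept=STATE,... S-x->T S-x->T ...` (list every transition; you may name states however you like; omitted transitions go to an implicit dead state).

Keep the running count of `x`s modulo 4: each `x` advances along the cycle q0 → q1 → q2 → q3 → q0 while other symbols loop. Accept at q0.
A 4-state machine:
        x   y  
>* q0   q1  q0 
   q1   q2  q1 
   q2   q3  q2 
   q3   q0  q3 
(> = start, * = accepting)

start=q0 accept=q0 q0-x->q1 q0-y->q0 q1-x->q2 q1-y->q1 q2-x->q3 q2-y->q2 q3-x->q0 q3-y->q3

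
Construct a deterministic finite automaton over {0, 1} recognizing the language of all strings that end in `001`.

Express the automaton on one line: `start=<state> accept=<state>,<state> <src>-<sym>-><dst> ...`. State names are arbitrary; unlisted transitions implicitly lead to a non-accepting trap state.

start=s0 accept=s3 s0-0->s1 s0-1->s0 s1-0->s2 s1-1->s0 s2-0->s2 s2-1->s3 s3-0->s1 s3-1->s0

Let each state record the length of the longest suffix of the input read so far that is also a prefix of `001`. s1 means the last symbol is `0`; s2 means the last 2 symbols are `00`; s3 means the last 3 symbols are `001`. Accept only at s3, where the string currently ends in `001`.
A 4-state machine:
        0   1  
>  s0   s1  s0 
   s1   s2  s0 
   s2   s2  s3 
 * s3   s1  s0 
(> = start, * = accepting)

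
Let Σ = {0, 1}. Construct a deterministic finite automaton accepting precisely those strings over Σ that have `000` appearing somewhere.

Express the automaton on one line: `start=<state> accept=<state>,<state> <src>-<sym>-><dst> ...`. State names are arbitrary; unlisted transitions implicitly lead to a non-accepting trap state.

start=A accept=D A-0->B A-1->A B-0->C B-1->A C-0->D C-1->A D-0->D D-1->D

States A..C record the length of the longest prefix of `000` that matches the current input suffix. Reaching D means `000` has been seen, and we stay there forever. Accept from D.
       0  1 
>  A   B  A 
   B   C  A 
   C   D  A 
 * D   D  D 
(> = start, * = accepting)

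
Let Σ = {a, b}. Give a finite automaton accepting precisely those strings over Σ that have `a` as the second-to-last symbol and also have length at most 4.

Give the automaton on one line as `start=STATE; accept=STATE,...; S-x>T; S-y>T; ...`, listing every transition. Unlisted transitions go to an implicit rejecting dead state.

Build one automaton per condition and run them in lockstep. One (7 states) tracks the last 2 symbols read; the other (6 states) tracks the input length, saturating at 5. Each combined state is a pair, one component from each; accept when both components accept.
19 states suffice.
          a    b  
>  q0     q1   q2 
   q1     q3   q4 
   q2     q5   q6 
 * q3     q7   q8 
 * q4     q9  q10 
   q5     q7   q8 
   q6     q9  q10 
 * q7    q11  q12 
 * q8    q13  q14 
   q9    q11  q12 
   q10   q13  q14 
 * q11   q15  q16 
 * q12   q17  q18 
   q13   q15  q16 
   q14   q17  q18 
   q15   q15  q16 
   q16   q17  q18 
   q17   q15  q16 
   q18   q17  q18 
(> = start, * = accepting)

start=q0; accept=q3,q4,q7,q8,q11,q12; q0-a>q1; q0-b>q2; q1-a>q3; q1-b>q4; q2-a>q5; q2-b>q6; q3-a>q7; q3-b>q8; q4-a>q9; q4-b>q10; q5-a>q7; q5-b>q8; q6-a>q9; q6-b>q10; q7-a>q11; q7-b>q12; q8-a>q13; q8-b>q14; q9-a>q11; q9-b>q12; q10-a>q13; q10-b>q14; q11-a>q15; q11-b>q16; q12-a>q17; q12-b>q18; q13-a>q15; q13-b>q16; q14-a>q17; q14-b>q18; q15-a>q15; q15-b>q16; q16-a>q17; q16-b>q18; q17-a>q15; q17-b>q16; q18-a>q17; q18-b>q18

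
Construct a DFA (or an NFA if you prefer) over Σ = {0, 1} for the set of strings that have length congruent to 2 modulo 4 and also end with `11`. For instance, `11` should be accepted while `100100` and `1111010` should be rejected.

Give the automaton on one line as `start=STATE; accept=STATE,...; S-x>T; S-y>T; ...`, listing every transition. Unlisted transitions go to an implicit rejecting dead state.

Run two small machines in parallel and take their product. The first has 4 states tracking the input length modulo 4; the second has 3 states tracking how much of the suffix `11` has currently been matched. A product state is a pair (one from each), accepting exactly when both do. Minimizing collapses redundant product states.
A 6-state machine:
        0   1  
>  S0   S1  S2 
   S1   S3  S3 
   S2   S3  S4 
   S3   S5  S5 
 * S4   S5  S5 
   S5   S0  S0 
(> = start, * = accepting)

start=S0; accept=S4; S0-0>S1; S0-1>S2; S1-0>S3; S1-1>S3; S2-0>S3; S2-1>S4; S3-0>S5; S3-1>S5; S4-0>S5; S4-1>S5; S5-0>S0; S5-1>S0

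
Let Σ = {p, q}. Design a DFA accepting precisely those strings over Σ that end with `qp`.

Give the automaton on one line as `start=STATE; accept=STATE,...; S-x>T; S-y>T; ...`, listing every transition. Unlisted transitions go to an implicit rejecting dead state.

Let each state record the length of the longest suffix of the input read so far that is also a prefix of `qp`. B means the last symbol is `q`; C means the last 2 symbols are `qp`. Accept only at C, where the string currently ends in `qp`.
       p  q 
>  A   A  B 
   B   C  B 
 * C   A  B 
(> = start, * = accepting)

start=A; accept=C; A-p>A; A-q>B; B-p>C; B-q>B; C-p>A; C-q>B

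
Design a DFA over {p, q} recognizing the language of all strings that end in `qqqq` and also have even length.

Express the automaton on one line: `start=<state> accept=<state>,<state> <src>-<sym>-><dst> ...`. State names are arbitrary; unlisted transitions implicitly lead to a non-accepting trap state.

start=s0 accept=s8 s0-p->s1 s0-q->s2 s1-p->s0 s1-q->s3 s2-p->s0 s2-q->s4 s3-p->s1 s3-q->s5 s4-p->s1 s4-q->s6 s5-p->s0 s5-q->s7 s6-p->s0 s6-q->s8 s7-p->s1 s7-q->s9 s8-p->s1 s8-q->s9 s9-p->s0 s9-q->s8

Run two small machines in parallel and take their product. One (5 states) tracks how much of the suffix `qqqq` has currently been matched; the other (2 states) tracks the input length modulo 2. Each combined state is a pair, one component from each; accept when both components accept.
A 10-state machine:
        p   q  
>  s0   s1  s2 
   s1   s0  s3 
   s2   s0  s4 
   s3   s1  s5 
   s4   s1  s6 
   s5   s0  s7 
   s6   s0  s8 
   s7   s1  s9 
 * s8   s1  s9 
   s9   s0  s8 
(> = start, * = accepting)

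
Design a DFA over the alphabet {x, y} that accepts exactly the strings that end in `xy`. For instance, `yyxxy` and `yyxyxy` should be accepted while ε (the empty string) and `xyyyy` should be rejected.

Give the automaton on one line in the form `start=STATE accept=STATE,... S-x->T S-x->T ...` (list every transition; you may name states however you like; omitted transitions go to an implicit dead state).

start=S0 accept=S2 S0-x->S1 S0-y->S0 S1-x->S1 S1-y->S2 S2-x->S1 S2-y->S0

Remember how much of `xy` the current input suffix matches. State S0 means no match yet; S1 means the last symbol is `x`; S2 means the last 2 symbols are `xy`. Only S2 accepts. On a mismatch, fall back to the longest proper suffix that is still a prefix of `xy`.
3 states suffice.
        x   y  
>  S0   S1  S0 
   S1   S1  S2 
 * S2   S1  S0 
(> = start, * = accepting)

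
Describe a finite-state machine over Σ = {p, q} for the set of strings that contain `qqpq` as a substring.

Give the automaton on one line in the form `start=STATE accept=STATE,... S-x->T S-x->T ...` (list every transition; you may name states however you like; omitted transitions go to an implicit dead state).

States s0..s3 record the length of the longest prefix of `qqpq` that matches the current input suffix. Reaching s4 means `qqpq` has been seen, and we stay there forever. Accept from s4.
        p   q  
>  s0   s0  s1 
   s1   s0  s2 
   s2   s3  s2 
   s3   s0  s4 
 * s4   s4  s4 
(> = start, * = accepting)

start=s0 accept=s4 s0-p->s0 s0-q->s1 s1-p->s0 s1-q->s2 s2-p->s3 s2-q->s2 s3-p->s0 s3-q->s4 s4-p->s4 s4-q->s4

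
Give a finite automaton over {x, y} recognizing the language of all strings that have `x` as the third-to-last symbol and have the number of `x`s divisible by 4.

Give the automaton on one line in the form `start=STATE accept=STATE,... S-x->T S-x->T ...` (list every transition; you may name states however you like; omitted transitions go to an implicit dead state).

start=A accept=F,I,J,M A-x->B A-y->A B-x->C B-y->B C-x->D C-y->E D-x->F D-y->G E-x->H E-y->E F-x->B F-y->I G-x->J G-y->K H-x->L H-y->G I-x->B I-y->M J-x->B J-y->N K-x->O K-y->K L-x->B L-y->I M-x->B M-y->A N-x->B N-y->M O-x->B O-y->N

Handle the two conditions separately and then intersect. One (15 states) tracks the last 3 symbols read; the other (4 states) tracks the count of `x`s modulo 4. Each combined state is a pair, one component from each; accept when both components accept. After merging equivalent states the machine shrinks.
       x  y 
>  A   B  A 
   B   C  B 
   C   D  E 
   D   F  G 
   E   H  E 
 * F   B  I 
   G   J  K 
   H   L  G 
 * I   B  M 
 * J   B  N 
   K   O  K 
   L   B  I 
 * M   B  A 
   N   B  M 
   O   B  N 
(> = start, * = accepting)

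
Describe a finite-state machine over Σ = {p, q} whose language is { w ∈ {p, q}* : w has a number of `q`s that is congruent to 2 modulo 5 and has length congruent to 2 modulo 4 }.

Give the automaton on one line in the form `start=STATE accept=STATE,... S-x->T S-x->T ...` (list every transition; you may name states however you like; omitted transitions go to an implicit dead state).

start=S0 accept=S5 S0-p->S1 S0-q->S2 S1-p->S3 S1-q->S4 S2-p->S4 S2-q->S5 S3-p->S6 S3-q->S7 S4-p->S7 S4-q->S8 S5-p->S8 S5-q->S9 S6-p->S0 S6-q->S10 S7-p->S10 S7-q->S11 S8-p->S11 S8-q->S12 S9-p->S12 S9-q->S13 S10-p->S2 S10-q->S14 S11-p->S14 S11-q->S15 S12-p->S15 S12-q->S16 S13-p->S16 S13-q->S1 S14-p->S5 S14-q->S17 S15-p->S17 S15-q->S18 S16-p->S18 S16-q->S3 S17-p->S9 S17-q->S19 S18-p->S19 S18-q->S6 S19-p->S13 S19-q->S0

Handle the two conditions separately and then intersect. The first has 5 states tracking the count of `q`s modulo 5; the second has 4 states tracking the input length modulo 4. A product state is a pair (one from each), accepting exactly when both do.
          p    q  
>  S0     S1   S2 
   S1     S3   S4 
   S2     S4   S5 
   S3     S6   S7 
   S4     S7   S8 
 * S5     S8   S9 
   S6     S0  S10 
   S7    S10  S11 
   S8    S11  S12 
   S9    S12  S13 
   S10    S2  S14 
   S11   S14  S15 
   S12   S15  S16 
   S13   S16   S1 
   S14    S5  S17 
   S15   S17  S18 
   S16   S18   S3 
   S17    S9  S19 
   S18   S19   S6 
   S19   S13   S0 
(> = start, * = accepting)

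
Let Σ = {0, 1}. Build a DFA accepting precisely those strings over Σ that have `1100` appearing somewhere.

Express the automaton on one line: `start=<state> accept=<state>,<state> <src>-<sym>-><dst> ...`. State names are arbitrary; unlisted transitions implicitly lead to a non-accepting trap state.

States q0..q3 record the length of the longest prefix of `1100` that matches the current input suffix. Reaching q4 means `1100` has been seen, and we stay there forever. Accept from q4.
With 5 states:
        0   1  
>  q0   q0  q1 
   q1   q0  q2 
   q2   q3  q2 
   q3   q4  q1 
 * q4   q4  q4 
(> = start, * = accepting)

start=q0 accept=q4 q0-0->q0 q0-1->q1 q1-0->q0 q1-1->q2 q2-0->q3 q2-1->q2 q3-0->q4 q3-1->q1 q4-0->q4 q4-1->q4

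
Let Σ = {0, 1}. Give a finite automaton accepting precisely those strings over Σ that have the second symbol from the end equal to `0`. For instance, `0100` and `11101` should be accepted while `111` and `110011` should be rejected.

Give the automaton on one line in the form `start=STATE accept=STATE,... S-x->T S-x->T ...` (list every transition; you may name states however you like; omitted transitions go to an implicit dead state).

A DFA must remember the last 2 symbols (since which symbol is second-to-last isn't known until the input ends). Use one state per possible window of the last ≤2 symbols; accept from those whose window starts with `0`.
7 states suffice.
        0   1  
>  s0   s1  s2 
   s1   s3  s4 
   s2   s5  s6 
 * s3   s3  s4 
 * s4   s5  s6 
   s5   s3  s4 
   s6   s5  s6 
(> = start, * = accepting)

start=s0 accept=s3,s4 s0-0->s1 s0-1->s2 s1-0->s3 s1-1->s4 s2-0->s5 s2-1->s6 s3-0->s3 s3-1->s4 s4-0->s5 s4-1->s6 s5-0->s3 s5-1->s4 s6-0->s5 s6-1->s6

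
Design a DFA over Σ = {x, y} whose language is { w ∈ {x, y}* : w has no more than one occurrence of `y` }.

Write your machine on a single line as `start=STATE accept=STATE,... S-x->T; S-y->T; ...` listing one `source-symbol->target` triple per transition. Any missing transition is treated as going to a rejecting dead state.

start=A; accept=A,B; A-x->A; A-y->B; B-x->B; B-y->C; C-x->C; C-y->C

Count `y`s, saturating at 2: state A means no `y` yet, B means one `y` seen, C means more than one. Each `y` increments (capped at C); other symbols loop. Accept from {A, B}.
       x  y 
>* A   A  B 
 * B   B  C 
   C   C  C 
(> = start, * = accepting)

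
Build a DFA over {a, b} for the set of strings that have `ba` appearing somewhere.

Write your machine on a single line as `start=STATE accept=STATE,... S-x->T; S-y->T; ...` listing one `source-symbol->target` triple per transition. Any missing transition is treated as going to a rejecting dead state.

States q0..q1 record the length of the longest prefix of `ba` that matches the current input suffix. Reaching q2 means `ba` has been seen, and we stay there forever. Accept from q2.
        a   b  
>  q0   q0  q1 
   q1   q2  q1 
 * q2   q2  q2 
(> = start, * = accepting)

start=q0; accept=q2; q0-a->q0; q0-b->q1; q1-a->q2; q1-b->q1; q2-a->q2; q2-b->q2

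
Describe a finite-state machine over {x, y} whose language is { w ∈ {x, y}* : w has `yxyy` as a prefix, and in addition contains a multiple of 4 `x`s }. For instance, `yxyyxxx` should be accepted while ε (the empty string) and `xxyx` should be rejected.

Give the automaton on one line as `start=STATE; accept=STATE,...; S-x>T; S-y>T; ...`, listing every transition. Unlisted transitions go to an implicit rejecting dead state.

start=A; accept=L; A-x>B; A-y>C; B-x>D; B-y>B; C-x>E; C-y>F; D-x>G; D-y>D; E-x>D; E-y>H; F-x>B; F-y>F; G-x>F; G-y>G; H-x>D; H-y>I; I-x>J; I-y>I; J-x>K; J-y>J; K-x>L; K-y>K; L-x>I; L-y>L

Build one automaton per condition and run them in lockstep. The first has 6 states tracking whether the input so far still matches the prefix `yxyy`; the second has 4 states tracking the count of `x`s modulo 4. A product state is a pair (one from each), accepting exactly when both do.
With 12 states:
       x  y 
>  A   B  C 
   B   D  B 
   C   E  F 
   D   G  D 
   E   D  H 
   F   B  F 
   G   F  G 
   H   D  I 
   I   J  I 
   J   K  J 
   K   L  K 
 * L   I  L 
(> = start, * = accepting)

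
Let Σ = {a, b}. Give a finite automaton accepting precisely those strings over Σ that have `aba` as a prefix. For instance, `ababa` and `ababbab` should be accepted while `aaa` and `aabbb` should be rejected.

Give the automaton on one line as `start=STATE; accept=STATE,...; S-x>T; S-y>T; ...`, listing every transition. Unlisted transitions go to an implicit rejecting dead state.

Walk along `aba` while the input agrees: from q0 take `a` to q1, and so on. Any deviation drops to the rejecting sink q4. Once q3 is reached the prefix is confirmed and every continuation is accepted.
With 5 states:
        a   b  
>  q0   q1  q4 
   q1   q4  q2 
   q2   q3  q4 
 * q3   q3  q3 
   q4   q4  q4 
(> = start, * = accepting)

start=q0; accept=q3; q0-a>q1; q0-b>q4; q1-a>q4; q1-b>q2; q2-a>q3; q2-b>q4; q3-a>q3; q3-b>q3; q4-a>q4; q4-b>q4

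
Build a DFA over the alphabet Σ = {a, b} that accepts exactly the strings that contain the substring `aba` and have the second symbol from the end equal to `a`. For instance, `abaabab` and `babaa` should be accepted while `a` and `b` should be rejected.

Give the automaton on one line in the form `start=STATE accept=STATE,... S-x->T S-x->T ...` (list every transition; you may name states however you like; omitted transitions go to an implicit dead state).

start=q0 accept=q4,q5 q0-a->q1 q0-b->q0 q1-a->q1 q1-b->q2 q2-a->q3 q2-b->q0 q3-a->q4 q3-b->q5 q4-a->q4 q4-b->q5 q5-a->q3 q5-b->q6 q6-a->q3 q6-b->q6

Run two small machines in parallel and take their product. The first has 4 states tracking whether and how much of `aba` has been seen; the second has 7 states tracking the last 2 symbols read. A product state is a pair (one from each), accepting exactly when both do. After merging equivalent states the machine shrinks.
With 7 states:
        a   b  
>  q0   q1  q0 
   q1   q1  q2 
   q2   q3  q0 
   q3   q4  q5 
 * q4   q4  q5 
 * q5   q3  q6 
   q6   q3  q6 
(> = start, * = accepting)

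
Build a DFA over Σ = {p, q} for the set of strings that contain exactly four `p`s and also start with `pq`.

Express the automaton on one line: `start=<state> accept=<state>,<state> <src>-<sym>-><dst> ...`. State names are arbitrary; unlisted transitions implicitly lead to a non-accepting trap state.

start=S0 accept=S6 S0-p->S1 S0-q->S2 S1-p->S2 S1-q->S3 S2-p->S2 S2-q->S2 S3-p->S4 S3-q->S3 S4-p->S5 S4-q->S4 S5-p->S6 S5-q->S5 S6-p->S2 S6-q->S6

Run two small machines in parallel and take their product. One (6 states) tracks the count of `p`s, saturating at 5; the other (4 states) tracks whether the input so far still matches the prefix `pq`. Each combined state is a pair, one component from each; accept when both components accept. After merging equivalent states the machine shrinks.
A 7-state machine:
        p   q  
>  S0   S1  S2 
   S1   S2  S3 
   S2   S2  S2 
   S3   S4  S3 
   S4   S5  S4 
   S5   S6  S5 
 * S6   S2  S6 
(> = start, * = accepting)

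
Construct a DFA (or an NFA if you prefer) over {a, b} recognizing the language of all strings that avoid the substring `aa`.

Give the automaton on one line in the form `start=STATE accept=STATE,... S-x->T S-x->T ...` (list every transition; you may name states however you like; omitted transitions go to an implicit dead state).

start=q0 accept=q0,q1 q0-a->q1 q0-b->q0 q1-a->q2 q1-b->q0 q2-a->q2 q2-b->q2

This is the complement of 'contains `aa`'. Use the same substring-matching states — q0 through q2 holding how much of `aa` has just been matched — but flip the accepting set: everything except the trap q2 accepts.
        a   b  
>* q0   q1  q0 
 * q1   q2  q0 
   q2   q2  q2 
(> = start, * = accepting)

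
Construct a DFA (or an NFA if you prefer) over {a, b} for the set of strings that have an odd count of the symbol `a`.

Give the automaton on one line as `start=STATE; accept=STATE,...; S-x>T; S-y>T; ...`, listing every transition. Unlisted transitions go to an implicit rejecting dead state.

start=q0; accept=q1; q0-a>q1; q0-b>q0; q1-a>q0; q1-b>q1

The only thing that matters is how many `a`s have appeared, reduced mod 2. Use one state per residue: q0 for 0, …, q1 for 1. Reading `a` moves to the next residue; anything else stays put. q1 is accepting.
2 states suffice.
        a   b  
>  q0   q1  q0 
 * q1   q0  q1 
(> = start, * = accepting)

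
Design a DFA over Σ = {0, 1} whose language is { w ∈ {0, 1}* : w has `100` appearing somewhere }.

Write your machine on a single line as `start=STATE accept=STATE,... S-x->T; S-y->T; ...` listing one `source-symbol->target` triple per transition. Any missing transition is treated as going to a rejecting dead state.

States S0..S2 record the length of the longest prefix of `100` that matches the current input suffix. Reaching S3 means `100` has been seen, and we stay there forever. Accept from S3.
A 4-state machine:
        0   1  
>  S0   S0  S1 
   S1   S2  S1 
   S2   S3  S1 
 * S3   S3  S3 
(> = start, * = accepting)

start=S0; accept=S3; S0-0->S0; S0-1->S1; S1-0->S2; S1-1->S1; S2-0->S3; S2-1->S1; S3-0->S3; S3-1->S3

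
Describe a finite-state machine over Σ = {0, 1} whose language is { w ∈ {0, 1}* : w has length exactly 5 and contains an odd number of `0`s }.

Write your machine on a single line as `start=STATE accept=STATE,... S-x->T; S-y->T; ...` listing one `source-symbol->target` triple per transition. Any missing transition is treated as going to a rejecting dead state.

Build one automaton per condition and run them in lockstep. The first has 7 states tracking the input length, saturating at 6; the second has 2 states tracking the count of `0`s modulo 2. A product state is a pair (one from each), accepting exactly when both do. Minimizing collapses redundant product states.
          0    1  
>  q0     q1   q2 
   q1     q3   q4 
   q2     q4   q3 
   q3     q5   q6 
   q4     q6   q5 
   q5     q7   q8 
   q6     q8   q7 
   q7     q9  q10 
   q8    q10   q9 
 * q9    q10  q10 
   q10   q10  q10 
(> = start, * = accepting)

start=q0; accept=q9; q0-0->q1; q0-1->q2; q1-0->q3; q1-1->q4; q2-0->q4; q2-1->q3; q3-0->q5; q3-1->q6; q4-0->q6; q4-1->q5; q5-0->q7; q5-1->q8; q6-0->q8; q6-1->q7; q7-0->q9; q7-1->q10; q8-0->q10; q8-1->q9; q9-0->q10; q9-1->q10; q10-0->q10; q10-1->q10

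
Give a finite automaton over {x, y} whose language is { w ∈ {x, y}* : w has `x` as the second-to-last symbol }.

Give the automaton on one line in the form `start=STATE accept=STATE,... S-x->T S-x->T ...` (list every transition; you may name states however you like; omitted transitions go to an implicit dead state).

A DFA must remember the last 2 symbols (since which symbol is second-to-last isn't known until the input ends). Use one state per possible window of the last ≤2 symbols; accept from those whose window starts with `x`.
A 7-state machine:
        x   y  
>  S0   S1  S2 
   S1   S3  S4 
   S2   S5  S6 
 * S3   S3  S4 
 * S4   S5  S6 
   S5   S3  S4 
   S6   S5  S6 
(> = start, * = accepting)

start=S0 accept=S3,S4 S0-x->S1 S0-y->S2 S1-x->S3 S1-y->S4 S2-x->S5 S2-y->S6 S3-x->S3 S3-y->S4 S4-x->S5 S4-y->S6 S5-x->S3 S5-y->S4 S6-x->S5 S6-y->S6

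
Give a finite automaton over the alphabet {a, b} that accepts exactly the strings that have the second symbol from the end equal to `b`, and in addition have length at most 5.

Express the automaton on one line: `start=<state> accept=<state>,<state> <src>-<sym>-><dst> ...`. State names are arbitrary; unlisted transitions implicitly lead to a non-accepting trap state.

Run two small machines in parallel and take their product. The first has 7 states tracking the last 2 symbols read; the second has 7 states tracking the input length, saturating at 6. A product state is a pair (one from each), accepting exactly when both do. After merging equivalent states the machine shrinks.
          a    b  
>  S0     S1   S2 
   S1     S3   S4 
   S2     S5   S6 
   S3     S7   S8 
   S4     S9  S10 
 * S5     S7   S8 
 * S6     S9  S10 
   S7    S11  S12 
   S8    S13  S14 
 * S9    S11  S12 
 * S10   S13  S14 
   S11   S11  S11 
   S12   S13  S13 
 * S13   S11  S11 
 * S14   S13  S13 
(> = start, * = accepting)

start=S0 accept=S5,S6,S9,S10,S13,S14 S0-a->S1 S0-b->S2 S1-a->S3 S1-b->S4 S2-a->S5 S2-b->S6 S3-a->S7 S3-b->S8 S4-a->S9 S4-b->S10 S5-a->S7 S5-b->S8 S6-a->S9 S6-b->S10 S7-a->S11 S7-b->S12 S8-a->S13 S8-b->S14 S9-a->S11 S9-b->S12 S10-a->S13 S10-b->S14 S11-a->S11 S11-b->S11 S12-a->S13 S12-b->S13 S13-a->S11 S13-b->S11 S14-a->S13 S14-b->S13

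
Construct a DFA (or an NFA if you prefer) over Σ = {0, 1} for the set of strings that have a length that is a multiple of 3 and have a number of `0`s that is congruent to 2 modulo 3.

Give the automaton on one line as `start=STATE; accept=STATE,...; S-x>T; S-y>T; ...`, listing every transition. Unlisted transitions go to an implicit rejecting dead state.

start=s0; accept=s6; s0-0>s1; s0-1>s2; s1-0>s3; s1-1>s4; s2-0>s4; s2-1>s5; s3-0>s0; s3-1>s6; s4-0>s6; s4-1>s7; s5-0>s7; s5-1>s0; s6-0>s2; s6-1>s8; s7-0>s8; s7-1>s1; s8-0>s5; s8-1>s3

Run two small machines in parallel and take their product. One (3 states) tracks the input length modulo 3; the other (3 states) tracks the count of `0`s modulo 3. Each combined state is a pair, one component from each; accept when both components accept.
9 states suffice.
        0   1  
>  s0   s1  s2 
   s1   s3  s4 
   s2   s4  s5 
   s3   s0  s6 
   s4   s6  s7 
   s5   s7  s0 
 * s6   s2  s8 
   s7   s8  s1 
   s8   s5  s3 
(> = start, * = accepting)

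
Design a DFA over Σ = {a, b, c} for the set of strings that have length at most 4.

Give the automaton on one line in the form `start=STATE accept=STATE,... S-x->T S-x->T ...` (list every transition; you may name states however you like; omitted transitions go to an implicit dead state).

start=S0 accept=S0,S1,S2,S3,S4 S0-a->S1 S0-b->S1 S0-c->S1 S1-a->S2 S1-b->S2 S1-c->S2 S2-a->S3 S2-b->S3 S2-c->S3 S3-a->S4 S3-b->S4 S3-c->S4 S4-a->S5 S4-b->S5 S4-c->S5 S5-a->S5 S5-b->S5 S5-c->S5

We only need to distinguish lengths 0, 1, …, 4, and '>4'. Chain S0 → S1 → S2 → S3 → S4 → S5 on every symbol, with S5 looping. Accepting states: {S0, S1, S2, S3, S4}.
With 6 states:
        a   b   c  
>* S0   S1  S1  S1 
 * S1   S2  S2  S2 
 * S2   S3  S3  S3 
 * S3   S4  S4  S4 
 * S4   S5  S5  S5 
   S5   S5  S5  S5 
(> = start, * = accepting)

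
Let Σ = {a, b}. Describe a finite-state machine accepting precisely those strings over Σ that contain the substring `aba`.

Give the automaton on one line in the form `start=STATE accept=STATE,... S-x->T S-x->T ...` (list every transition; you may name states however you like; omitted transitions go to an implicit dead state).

States q0..q2 record the length of the longest prefix of `aba` that matches the current input suffix. Reaching q3 means `aba` has been seen, and we stay there forever. Accept from q3.
4 states suffice.
        a   b  
>  q0   q1  q0 
   q1   q1  q2 
   q2   q3  q0 
 * q3   q3  q3 
(> = start, * = accepting)

start=q0 accept=q3 q0-a->q1 q0-b->q0 q1-a->q1 q1-b->q2 q2-a->q3 q2-b->q0 q3-a->q3 q3-b->q3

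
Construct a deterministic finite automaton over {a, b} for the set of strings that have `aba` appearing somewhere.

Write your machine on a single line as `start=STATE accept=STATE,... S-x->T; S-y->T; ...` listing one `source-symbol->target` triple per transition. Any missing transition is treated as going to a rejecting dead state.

start=S0; accept=S3; S0-a->S1; S0-b->S0; S1-a->S1; S1-b->S2; S2-a->S3; S2-b->S0; S3-a->S3; S3-b->S3

Track how much of `aba` has been matched so far: state S0 is no progress, S3 is the absorbing accept state reached once `aba` has occurred. Intermediate states record partial matches; on a mismatch, fall back to the longest reusable overlap.
A 4-state machine:
        a   b  
>  S0   S1  S0 
   S1   S1  S2 
   S2   S3  S0 
 * S3   S3  S3 
(> = start, * = accepting)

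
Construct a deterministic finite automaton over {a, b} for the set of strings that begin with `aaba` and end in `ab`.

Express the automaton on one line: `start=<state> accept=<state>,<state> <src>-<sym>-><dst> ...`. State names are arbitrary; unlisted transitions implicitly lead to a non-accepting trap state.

start=q0 accept=q8 q0-a->q1 q0-b->q2 q1-a->q3 q1-b->q4 q2-a->q5 q2-b->q2 q3-a->q5 q3-b->q6 q4-a->q5 q4-b->q2 q5-a->q5 q5-b->q4 q6-a->q7 q6-b->q2 q7-a->q7 q7-b->q8 q8-a->q7 q8-b->q9 q9-a->q7 q9-b->q9

Run two small machines in parallel and take their product. One (6 states) tracks whether the input so far still matches the prefix `aaba`; the other (3 states) tracks how much of the suffix `ab` has currently been matched. Each combined state is a pair, one component from each; accept when both components accept.
With 10 states:
        a   b  
>  q0   q1  q2 
   q1   q3  q4 
   q2   q5  q2 
   q3   q5  q6 
   q4   q5  q2 
   q5   q5  q4 
   q6   q7  q2 
   q7   q7  q8 
 * q8   q7  q9 
   q9   q7  q9 
(> = start, * = accepting)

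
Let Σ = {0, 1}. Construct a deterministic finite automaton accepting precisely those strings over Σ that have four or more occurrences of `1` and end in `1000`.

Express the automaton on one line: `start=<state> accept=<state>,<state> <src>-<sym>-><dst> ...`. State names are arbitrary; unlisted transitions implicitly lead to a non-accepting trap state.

Build one automaton per condition and run them in lockstep. One (6 states) tracks the count of `1`s, saturating at 5; the other (5 states) tracks how much of the suffix `1000` has currently been matched. Each combined state is a pair, one component from each; accept when both components accept. Equivalent product states are then merged.
8 states suffice.
       0  1 
>  A   A  B 
   B   B  C 
   C   C  D 
   D   D  E 
   E   F  E 
   F   G  E 
   G   H  E 
 * H   D  E 
(> = start, * = accepting)

start=A accept=H A-0->A A-1->B B-0->B B-1->C C-0->C C-1->D D-0->D D-1->E E-0->F E-1->E F-0->G F-1->E G-0->H G-1->E H-0->D H-1->E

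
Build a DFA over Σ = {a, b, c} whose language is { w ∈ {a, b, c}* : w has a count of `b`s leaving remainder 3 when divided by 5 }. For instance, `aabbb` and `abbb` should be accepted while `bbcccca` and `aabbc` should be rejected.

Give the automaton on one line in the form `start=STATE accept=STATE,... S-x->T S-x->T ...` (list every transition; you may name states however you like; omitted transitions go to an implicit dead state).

Keep the running count of `b`s modulo 5: each `b` advances along the cycle s0 → s1 → s2 → s3 → s4 → s0 while other symbols loop. Accept at s3.
        a   b   c  
>  s0   s0  s1  s0 
   s1   s1  s2  s1 
   s2   s2  s3  s2 
 * s3   s3  s4  s3 
   s4   s4  s0  s4 
(> = start, * = accepting)

start=s0 accept=s3 s0-a->s0 s0-b->s1 s0-c->s0 s1-a->s1 s1-b->s2 s1-c->s1 s2-a->s2 s2-b->s3 s2-c->s2 s3-a->s3 s3-b->s4 s3-c->s3 s4-a->s4 s4-b->s0 s4-c->s4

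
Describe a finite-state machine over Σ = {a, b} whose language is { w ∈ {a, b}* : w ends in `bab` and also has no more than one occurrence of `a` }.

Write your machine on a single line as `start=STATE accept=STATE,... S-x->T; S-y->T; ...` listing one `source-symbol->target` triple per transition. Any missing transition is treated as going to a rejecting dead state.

Run two small machines in parallel and take their product. The first has 4 states tracking how much of the suffix `bab` has currently been matched; the second has 3 states tracking the count of `a`s, saturating at 2. A product state is a pair (one from each), accepting exactly when both do.
        a   b  
>  q0   q1  q2 
   q1   q3  q4 
   q2   q5  q2 
   q3   q3  q6 
   q4   q7  q4 
   q5   q3  q8 
   q6   q7  q6 
   q7   q3  q9 
 * q8   q7  q4 
   q9   q7  q6 
(> = start, * = accepting)

start=q0; accept=q8; q0-a->q1; q0-b->q2; q1-a->q3; q1-b->q4; q2-a->q5; q2-b->q2; q3-a->q3; q3-b->q6; q4-a->q7; q4-b->q4; q5-a->q3; q5-b->q8; q6-a->q7; q6-b->q6; q7-a->q3; q7-b->q9; q8-a->q7; q8-b->q4; q9-a->q7; q9-b->q6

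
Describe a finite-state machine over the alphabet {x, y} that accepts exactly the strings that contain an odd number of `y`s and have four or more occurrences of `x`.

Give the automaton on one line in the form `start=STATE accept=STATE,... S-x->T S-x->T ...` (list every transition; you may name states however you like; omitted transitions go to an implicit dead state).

Handle the two conditions separately and then intersect. The first has 2 states tracking the count of `y`s modulo 2; the second has 6 states tracking the count of `x`s, saturating at 5. A product state is a pair (one from each), accepting exactly when both do. After merging equivalent states the machine shrinks.
       x  y 
>  A   B  C 
   B   D  E 
   C   E  A 
   D   F  G 
   E   G  B 
   F   H  I 
   G   I  D 
   H   H  J 
   I   J  F 
 * J   J  H 
(> = start, * = accepting)

start=A accept=J A-x->B A-y->C B-x->D B-y->E C-x->E C-y->A D-x->F D-y->G E-x->G E-y->B F-x->H F-y->I G-x->I G-y->D H-x->H H-y->J I-x->J I-y->F J-x->J J-y->H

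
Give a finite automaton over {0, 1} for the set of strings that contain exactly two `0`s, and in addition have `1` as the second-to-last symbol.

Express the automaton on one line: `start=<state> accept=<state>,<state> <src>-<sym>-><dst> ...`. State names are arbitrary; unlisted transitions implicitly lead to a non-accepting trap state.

Run two small machines in parallel and take their product. The first has 4 states tracking the count of `0`s, saturating at 3; the second has 7 states tracking the last 2 symbols read. A product state is a pair (one from each), accepting exactly when both do.
          0    1  
>  q0     q1   q2 
   q1     q3   q4 
   q2     q5   q6 
   q3     q7   q8 
   q4     q9  q10 
   q5     q3   q4 
   q6     q5   q6 
   q7     q7  q11 
   q8    q12  q13 
 * q9     q7   q8 
   q10    q9  q10 
   q11   q12  q14 
   q12    q7  q11 
 * q13   q12  q13 
   q14   q12  q14 
(> = start, * = accepting)

start=q0 accept=q9,q13 q0-0->q1 q0-1->q2 q1-0->q3 q1-1->q4 q2-0->q5 q2-1->q6 q3-0->q7 q3-1->q8 q4-0->q9 q4-1->q10 q5-0->q3 q5-1->q4 q6-0->q5 q6-1->q6 q7-0->q7 q7-1->q11 q8-0->q12 q8-1->q13 q9-0->q7 q9-1->q8 q10-0->q9 q10-1->q10 q11-0->q12 q11-1->q14 q12-0->q7 q12-1->q11 q13-0->q12 q13-1->q13 q14-0->q12 q14-1->q14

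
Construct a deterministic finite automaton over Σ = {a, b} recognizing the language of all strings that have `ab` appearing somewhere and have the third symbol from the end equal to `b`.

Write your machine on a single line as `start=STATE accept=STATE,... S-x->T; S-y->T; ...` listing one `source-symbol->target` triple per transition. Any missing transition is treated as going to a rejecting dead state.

start=S0; accept=S12,S15,S16,S17; S0-a->S1; S0-b->S2; S1-a->S3; S1-b->S4; S2-a->S5; S2-b->S6; S3-a->S7; S3-b->S8; S4-a->S9; S4-b->S10; S5-a->S11; S5-b->S12; S6-a->S13; S6-b->S14; S7-a->S7; S7-b->S8; S8-a->S9; S8-b->S10; S9-a->S15; S9-b->S12; S10-a->S16; S10-b->S17; S11-a->S7; S11-b->S8; S12-a->S9; S12-b->S10; S13-a->S11; S13-b->S12; S14-a->S13; S14-b->S14; S15-a->S18; S15-b->S8; S16-a->S15; S16-b->S12; S17-a->S16; S17-b->S17; S18-a->S18; S18-b->S8

Build one automaton per condition and run them in lockstep. One (3 states) tracks whether and how much of `ab` has been seen; the other (15 states) tracks the last 3 symbols read. Each combined state is a pair, one component from each; accept when both components accept.
          a    b  
>  S0     S1   S2 
   S1     S3   S4 
   S2     S5   S6 
   S3     S7   S8 
   S4     S9  S10 
   S5    S11  S12 
   S6    S13  S14 
   S7     S7   S8 
   S8     S9  S10 
   S9    S15  S12 
   S10   S16  S17 
   S11    S7   S8 
 * S12    S9  S10 
   S13   S11  S12 
   S14   S13  S14 
 * S15   S18   S8 
 * S16   S15  S12 
 * S17   S16  S17 
   S18   S18   S8 
(> = start, * = accepting)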